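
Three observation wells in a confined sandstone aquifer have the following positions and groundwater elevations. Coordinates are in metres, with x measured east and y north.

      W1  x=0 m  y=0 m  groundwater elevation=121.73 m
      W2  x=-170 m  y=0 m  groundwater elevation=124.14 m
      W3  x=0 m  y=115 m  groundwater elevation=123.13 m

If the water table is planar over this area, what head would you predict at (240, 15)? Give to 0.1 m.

∂h/∂x = (124.14 − 121.73) / (-170 − 0) = -0.01418
∂h/∂y = (123.13 − 121.73) / (115 − 0) = +0.01217
h(240, 15) = 121.73 + (-0.01418)·(240) + (+0.01217)·(15) = 121.73 -3.402 +0.183 = 118.510 m.

118.5 m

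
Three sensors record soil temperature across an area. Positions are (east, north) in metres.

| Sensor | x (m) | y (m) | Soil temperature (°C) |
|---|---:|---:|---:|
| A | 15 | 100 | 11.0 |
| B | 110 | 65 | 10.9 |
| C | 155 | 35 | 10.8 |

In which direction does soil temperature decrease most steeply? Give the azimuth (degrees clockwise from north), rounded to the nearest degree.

186°

Three-point gradient (reference A): Δ to B = (95, -35, -0.1), Δ to C = (140, -65, -0.2).
∂T/∂x = +0.0003922, ∂T/∂y = +0.003922 (det = -1275).
Steepest decrease is along −∇f: components (-0.0003922 E, -0.003922 N).
Azimuth = atan2(-0.0003922, -0.003922) = 185.7° ≈ 186°.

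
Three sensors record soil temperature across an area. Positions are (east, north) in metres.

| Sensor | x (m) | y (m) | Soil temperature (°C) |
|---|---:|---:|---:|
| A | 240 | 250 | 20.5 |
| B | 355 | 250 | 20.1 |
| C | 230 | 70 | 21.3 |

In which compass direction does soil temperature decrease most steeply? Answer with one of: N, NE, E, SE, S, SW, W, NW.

Differences from A: to B (Δx, Δy, Δh) = (115, 0, -0.4); to C = (-10, -180, +0.8).
Solve a·Δx + b·Δy = ΔT: det = 115·(-180) − (-10)·0 = -20700.
∂T/∂x = [(-0.4)·(-180) − (+0.8)·0] / -20700 = -0.003478
∂T/∂y = [115·(+0.8) − (-10)·(-0.4)] / -20700 = -0.004251
Steepest decrease is along −∇f = (+0.003478 E, +0.004251 N) → northeast.

NE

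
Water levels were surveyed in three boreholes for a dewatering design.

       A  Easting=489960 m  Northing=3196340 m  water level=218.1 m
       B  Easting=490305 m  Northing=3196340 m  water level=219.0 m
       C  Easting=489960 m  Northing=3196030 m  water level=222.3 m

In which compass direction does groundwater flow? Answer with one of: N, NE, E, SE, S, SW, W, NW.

N

∂h/∂x = (219.0 − 218.1) / (490305 − 489960) = +0.002609
∂h/∂y = (222.3 − 218.1) / (3196030 − 3196340) = -0.01355
Flow = −∇h = (-0.002609 east, +0.01355 north), which points north.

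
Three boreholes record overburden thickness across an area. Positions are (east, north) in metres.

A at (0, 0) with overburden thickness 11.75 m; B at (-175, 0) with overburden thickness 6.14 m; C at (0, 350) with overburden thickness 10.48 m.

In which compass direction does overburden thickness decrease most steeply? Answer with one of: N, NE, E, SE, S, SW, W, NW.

W

∂d/∂x = (6.14 − 11.75) / (-175 − 0) = +0.03206
∂d/∂y = (10.48 − 11.75) / (350 − 0) = -0.003629
Steepest decrease is along −∇f = (-0.03206 E, +0.003629 N) → west.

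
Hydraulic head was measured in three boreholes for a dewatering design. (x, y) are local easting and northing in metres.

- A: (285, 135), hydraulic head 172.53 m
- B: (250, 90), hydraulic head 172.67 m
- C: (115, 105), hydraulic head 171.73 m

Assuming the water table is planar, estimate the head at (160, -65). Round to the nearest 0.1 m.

Differences from A: to B (Δx, Δy, Δh) = (-35, -45, +0.14); to C = (-170, -30, -0.80).
Solve a·Δx + b·Δy = Δh: det = (-35)·(-30) − (-170)·(-45) = -6600.
∂h/∂x = [(+0.14)·(-30) − (-0.80)·(-45)] / -6600 = +0.006091
∂h/∂y = [(-35)·(-0.80) − (-170)·(+0.14)] / -6600 = -0.007848
h(160, -65) = 172.53 + (+0.006091)·(-125) + (-0.007848)·(-200) = 172.53 -0.761 +1.570 = 173.338 m.

173.3 m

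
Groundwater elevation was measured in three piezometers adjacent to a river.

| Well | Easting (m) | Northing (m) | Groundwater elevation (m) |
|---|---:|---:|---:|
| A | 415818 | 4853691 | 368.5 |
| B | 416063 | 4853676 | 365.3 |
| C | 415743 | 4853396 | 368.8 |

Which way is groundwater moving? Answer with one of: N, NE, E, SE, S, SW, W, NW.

E

With h = a·x + b·y + c and A as origin, the differences give:
  245·a + (-15)·b = -3.2
  (-75)·a + (-295)·b = +0.3
Eliminate b (×(-295) and ×(-15), subtract): -73400·a = 948.50 → a = ∂h/∂x = -0.01292
Back-substitute: b = ∂h/∂y = +0.002268.
Flow = −∇h = (+0.01292 east, -0.002268 north), which points east.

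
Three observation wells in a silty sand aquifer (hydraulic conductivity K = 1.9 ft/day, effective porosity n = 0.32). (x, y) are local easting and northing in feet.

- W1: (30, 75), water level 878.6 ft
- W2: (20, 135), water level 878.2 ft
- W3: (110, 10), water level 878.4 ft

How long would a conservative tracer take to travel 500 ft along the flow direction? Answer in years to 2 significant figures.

19 years

Three-point gradient (reference W1): Δ to W2 = (-10, 60, -0.4), Δ to W3 = (80, -65, -0.2).
∂h/∂x = -0.009157, ∂h/∂y = -0.008193 (det = -4150).
|∇h| = √(-0.009157² + -0.008193²) = 0.01229
Seepage velocity v = K·i/n = 1.9 × 0.01229 / 0.32 = 0.07297 ft/day.
t = 500 / 0.07297 = 6852 days = 18.8 years.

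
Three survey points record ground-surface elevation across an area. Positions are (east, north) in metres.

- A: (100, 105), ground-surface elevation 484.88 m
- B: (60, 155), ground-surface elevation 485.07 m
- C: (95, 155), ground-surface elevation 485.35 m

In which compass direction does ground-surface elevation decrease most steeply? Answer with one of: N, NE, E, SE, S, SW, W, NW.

With z = a·x + b·y + c and A as origin, the differences give:
  (-40)·a + 50·b = +0.19
  (-5)·a + 50·b = +0.47
Eliminate b (×50 and ×50, subtract): -1750·a = -14.000 → a = ∂z/∂x = +0.008000
Back-substitute: b = ∂z/∂y = +0.01020.
Steepest decrease is along −∇f = (-0.008000 E, -0.01020 N) → southwest.

SW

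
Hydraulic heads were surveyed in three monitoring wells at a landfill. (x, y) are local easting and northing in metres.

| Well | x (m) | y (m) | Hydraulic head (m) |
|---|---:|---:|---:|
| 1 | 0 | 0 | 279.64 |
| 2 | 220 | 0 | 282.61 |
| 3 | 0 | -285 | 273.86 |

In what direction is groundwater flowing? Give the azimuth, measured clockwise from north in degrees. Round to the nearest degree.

∂h/∂x = (282.61 − 279.64) / (220 − 0) = +0.01350
∂h/∂y = (273.86 − 279.64) / (-285 − 0) = +0.02028
Flow direction (−∇h) has components (-0.01350 E, -0.02028 N).
Azimuth = atan2(E, N) = atan2(-0.01350, -0.02028) = 213.7° ≈ 214°.

214°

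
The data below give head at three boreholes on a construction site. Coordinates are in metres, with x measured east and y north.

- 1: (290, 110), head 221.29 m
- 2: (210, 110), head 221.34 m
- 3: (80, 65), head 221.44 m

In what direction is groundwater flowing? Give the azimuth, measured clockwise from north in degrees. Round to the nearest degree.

Differences from 1: to 2 (Δx, Δy, Δh) = (-80, 0, +0.05); to 3 = (-210, -45, +0.15).
Determinant of the coordinate differences = (-80)·(-45) − (-210)·0 = 3600.
∂h/∂x = [(+0.05)·(-45) − (+0.15)·0] / 3600 = -0.0006250
∂h/∂y = [(-80)·(+0.15) − (-210)·(+0.05)] / 3600 = -0.0004167
Flow direction (−∇h) has components (+0.0006250 E, +0.0004167 N).
Azimuth = atan2(E, N) = atan2(+0.0006250, +0.0004167) = 56.3° ≈ 056°.

056°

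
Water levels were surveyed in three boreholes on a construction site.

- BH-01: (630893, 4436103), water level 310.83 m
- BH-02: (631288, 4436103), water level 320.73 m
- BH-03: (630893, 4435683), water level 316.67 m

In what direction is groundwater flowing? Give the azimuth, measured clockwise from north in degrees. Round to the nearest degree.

∂h/∂x = (320.73 − 310.83) / (631288 − 630893) = +0.02506
∂h/∂y = (316.67 − 310.83) / (4435683 − 4436103) = -0.01390
Flow direction (−∇h) has components (-0.02506 E, +0.01390 N).
Azimuth = atan2(E, N) = atan2(-0.02506, +0.01390) = 299.0° ≈ 299°.

299°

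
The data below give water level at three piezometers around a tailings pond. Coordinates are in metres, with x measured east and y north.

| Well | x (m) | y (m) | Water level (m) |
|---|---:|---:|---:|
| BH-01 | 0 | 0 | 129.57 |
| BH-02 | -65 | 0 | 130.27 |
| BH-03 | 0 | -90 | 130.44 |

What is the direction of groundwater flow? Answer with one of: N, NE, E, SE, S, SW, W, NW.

∂h/∂x = (130.27 − 129.57) / (-65 − 0) = -0.01077
∂h/∂y = (130.44 − 129.57) / (-90 − 0) = -0.009667
Flow = −∇h = (+0.01077 east, +0.009667 north), which points northeast.

NE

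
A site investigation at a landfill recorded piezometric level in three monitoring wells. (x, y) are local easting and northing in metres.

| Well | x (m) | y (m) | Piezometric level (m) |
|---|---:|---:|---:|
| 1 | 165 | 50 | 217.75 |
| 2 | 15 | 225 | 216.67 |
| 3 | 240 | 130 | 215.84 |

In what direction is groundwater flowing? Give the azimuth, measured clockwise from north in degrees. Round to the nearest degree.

Differences from 1: to 2 (Δx, Δy, Δh) = (-150, 175, -1.08); to 3 = (75, 80, -1.91).
Solve a·Δx + b·Δy = Δh: det = (-150)·80 − 75·175 = -25125.
∂h/∂x = [(-1.08)·80 − (-1.91)·175] / -25125 = -0.009865
∂h/∂y = [(-150)·(-1.91) − 75·(-1.08)] / -25125 = -0.01463
Flow direction (−∇h) has components (+0.009865 E, +0.01463 N).
Azimuth = atan2(E, N) = atan2(+0.009865, +0.01463) = 34.0° ≈ 034°.

034°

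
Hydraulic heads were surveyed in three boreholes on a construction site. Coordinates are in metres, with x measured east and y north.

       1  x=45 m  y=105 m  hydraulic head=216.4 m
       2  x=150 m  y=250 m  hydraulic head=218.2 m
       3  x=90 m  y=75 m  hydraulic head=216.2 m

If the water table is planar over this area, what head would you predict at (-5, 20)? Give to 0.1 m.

215.4 m

Three-point gradient (reference 1): Δ to 2 = (105, 145, +1.8), Δ to 3 = (45, -30, -0.2).
∂h/∂x = +0.002584, ∂h/∂y = +0.01054 (det = -9675).
h(-5, 20) = 216.4 + (+0.002584)·(-50) + (+0.01054)·(-85) = 216.4 -0.129 -0.896 = 215.375 m.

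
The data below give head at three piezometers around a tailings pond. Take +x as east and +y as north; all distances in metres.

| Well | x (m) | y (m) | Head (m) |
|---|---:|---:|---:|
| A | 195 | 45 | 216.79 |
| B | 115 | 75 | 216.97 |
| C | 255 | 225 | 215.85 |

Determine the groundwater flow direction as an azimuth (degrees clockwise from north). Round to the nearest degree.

With h = a·x + b·y + c and A as origin, the differences give:
  (-80)·a + 30·b = +0.18
  60·a + 180·b = -0.94
Eliminate b (×180 and ×30, subtract): -16200·a = 60.600 → a = ∂h/∂x = -0.003741
Back-substitute: b = ∂h/∂y = -0.003975.
Flow direction (−∇h) has components (+0.003741 E, +0.003975 N).
Azimuth = atan2(E, N) = atan2(+0.003741, +0.003975) = 43.3° ≈ 043°.

043°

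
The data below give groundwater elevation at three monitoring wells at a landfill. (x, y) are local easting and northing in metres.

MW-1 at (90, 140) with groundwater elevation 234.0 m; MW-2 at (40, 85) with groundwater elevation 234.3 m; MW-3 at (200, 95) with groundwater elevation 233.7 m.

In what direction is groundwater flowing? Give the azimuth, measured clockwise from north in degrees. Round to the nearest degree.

059°

Three-point gradient (reference MW-1): Δ to MW-2 = (-50, -55, +0.3), Δ to MW-3 = (110, -45, -0.3).
∂h/∂x = -0.003614, ∂h/∂y = -0.002169 (det = 8300).
Flow direction (−∇h) has components (+0.003614 E, +0.002169 N).
Azimuth = atan2(E, N) = atan2(+0.003614, +0.002169) = 59.0° ≈ 059°.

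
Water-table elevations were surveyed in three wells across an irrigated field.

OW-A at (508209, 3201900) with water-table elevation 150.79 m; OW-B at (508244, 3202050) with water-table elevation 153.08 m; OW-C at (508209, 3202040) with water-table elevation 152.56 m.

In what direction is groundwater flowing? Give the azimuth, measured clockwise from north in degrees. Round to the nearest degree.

222°

With h = a·x + b·y + c and OW-A as origin, the differences give:
  35·a + 150·b = +2.29
  0·a + 140·b = +1.77
Eliminate b (×140 and ×150, subtract): 4900·a = 55.100 → a = ∂h/∂x = +0.01124
Back-substitute: b = ∂h/∂y = +0.01264.
Flow direction (−∇h) has components (-0.01124 E, -0.01264 N).
Azimuth = atan2(E, N) = atan2(-0.01124, -0.01264) = 221.7° ≈ 222°.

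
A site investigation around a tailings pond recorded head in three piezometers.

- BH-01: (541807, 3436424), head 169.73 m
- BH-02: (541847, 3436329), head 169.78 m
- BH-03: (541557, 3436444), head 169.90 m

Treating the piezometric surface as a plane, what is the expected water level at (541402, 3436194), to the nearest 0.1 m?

Three-point gradient (reference BH-01): Δ to BH-02 = (40, -95, +0.05), Δ to BH-03 = (-250, 20, +0.17).
∂h/∂x = -0.0007473, ∂h/∂y = -0.0008410 (det = -22950).
h(541402, 3436194) = 169.73 + (-0.0007473)·(-405) + (-0.0008410)·(-230) = 169.73 +0.303 +0.193 = 170.226 m.

170.2 m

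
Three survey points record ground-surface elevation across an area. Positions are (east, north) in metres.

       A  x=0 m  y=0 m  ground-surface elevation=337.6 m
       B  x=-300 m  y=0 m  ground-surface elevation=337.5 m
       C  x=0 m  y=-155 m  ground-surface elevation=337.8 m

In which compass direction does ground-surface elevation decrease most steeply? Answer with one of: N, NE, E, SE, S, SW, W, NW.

N

∂z/∂x = (337.5 − 337.6) / (-300 − 0) = +0.0003333
∂z/∂y = (337.8 − 337.6) / (-155 − 0) = -0.001290
Steepest decrease is along −∇f = (-0.0003333 E, +0.001290 N) → north.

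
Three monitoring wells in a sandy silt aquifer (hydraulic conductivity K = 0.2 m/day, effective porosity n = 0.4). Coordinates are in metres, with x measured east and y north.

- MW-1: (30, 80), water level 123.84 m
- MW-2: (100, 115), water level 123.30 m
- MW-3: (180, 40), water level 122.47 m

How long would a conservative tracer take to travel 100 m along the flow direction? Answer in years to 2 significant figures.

62 years

Three-point gradient (reference MW-1): Δ to MW-2 = (70, 35, -0.54), Δ to MW-3 = (150, -40, -1.37).
∂h/∂x = -0.008640, ∂h/∂y = +0.001851 (det = -8050).
|∇h| = √(-0.008640² + 0.001851²) = 0.008836
Seepage velocity v = K·i/n = 0.2 × 0.008836 / 0.4 = 0.004418 m/day.
t = 100 / 0.004418 = 2.263e+04 days = 62 years.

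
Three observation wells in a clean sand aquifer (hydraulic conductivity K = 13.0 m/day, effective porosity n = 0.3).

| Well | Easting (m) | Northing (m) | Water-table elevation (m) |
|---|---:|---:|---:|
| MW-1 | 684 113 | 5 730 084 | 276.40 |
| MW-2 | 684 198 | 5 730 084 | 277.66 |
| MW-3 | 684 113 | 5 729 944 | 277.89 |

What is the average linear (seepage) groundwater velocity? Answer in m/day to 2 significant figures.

∂h/∂x = (277.66 − 276.40) / (684198 − 684113) = +0.01482
∂h/∂y = (277.89 − 276.40) / (5729944 − 5730084) = -0.01064
|∇h| = √(0.01482² + -0.01064²) = 0.01824
Seepage velocity v = K·i/n = 13.0 × 0.01824 / 0.3 = 0.7904 m/day.

0.79 m/day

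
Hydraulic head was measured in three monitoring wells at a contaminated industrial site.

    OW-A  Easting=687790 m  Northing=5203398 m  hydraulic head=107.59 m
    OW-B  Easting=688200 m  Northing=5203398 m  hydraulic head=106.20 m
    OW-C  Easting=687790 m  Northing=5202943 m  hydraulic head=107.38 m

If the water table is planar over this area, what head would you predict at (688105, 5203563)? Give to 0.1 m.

106.6 m

∂h/∂x = (106.20 − 107.59) / (688200 − 687790) = -0.003390
∂h/∂y = (107.38 − 107.59) / (5202943 − 5203398) = +0.0004615
h(688105, 5203563) = 107.59 + (-0.003390)·(315) + (+0.0004615)·(165) = 107.59 -1.068 +0.076 = 106.598 m.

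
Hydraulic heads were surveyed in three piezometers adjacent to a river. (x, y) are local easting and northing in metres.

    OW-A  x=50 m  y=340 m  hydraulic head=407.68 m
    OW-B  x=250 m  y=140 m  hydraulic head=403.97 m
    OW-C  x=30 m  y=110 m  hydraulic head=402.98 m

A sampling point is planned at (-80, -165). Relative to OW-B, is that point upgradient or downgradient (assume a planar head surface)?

downgradient

With h = a·x + b·y + c and OW-A as origin, the differences give:
  200·a + (-200)·b = -3.71
  (-20)·a + (-230)·b = -4.70
Eliminate b (×(-230) and ×(-200), subtract): -50000·a = -86.700 → a = ∂h/∂x = +0.001734
Back-substitute: b = ∂h/∂y = +0.02028.
Head at (-80, -165) = 407.68 + (+0.001734)·(-130) + (+0.02028)·(-505) = 397.21 m.
That is lower than the 403.97 m at OW-B, so the point is downgradient.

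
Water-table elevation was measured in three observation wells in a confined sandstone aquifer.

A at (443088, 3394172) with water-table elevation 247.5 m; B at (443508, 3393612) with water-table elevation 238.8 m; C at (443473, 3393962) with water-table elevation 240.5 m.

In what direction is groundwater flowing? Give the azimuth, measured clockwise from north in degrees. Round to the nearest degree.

Taking A as reference: B−A = (420, -560, -8.7); C−A = (385, -210, -7.0).
Determinant of the coordinate differences = 420·(-210) − 385·(-560) = 127400.
∂h/∂x = [(-8.7)·(-210) − (-7.0)·(-560)] / 127400 = -0.01643
∂h/∂y = [420·(-7.0) − 385·(-8.7)] / 127400 = +0.003214
Flow direction (−∇h) has components (+0.01643 E, -0.003214 N).
Azimuth = atan2(E, N) = atan2(+0.01643, -0.003214) = 101.1° ≈ 101°.

101°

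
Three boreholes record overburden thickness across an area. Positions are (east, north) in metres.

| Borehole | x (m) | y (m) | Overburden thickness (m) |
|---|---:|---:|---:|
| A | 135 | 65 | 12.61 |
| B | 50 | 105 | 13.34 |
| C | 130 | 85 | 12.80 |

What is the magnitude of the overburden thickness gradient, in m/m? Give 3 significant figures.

0.00955 m/m

Taking A as reference: B−A = (-85, 40, +0.73); C−A = (-5, 20, +0.19).
Solve a·Δx + b·Δy = Δd: det = (-85)·20 − (-5)·40 = -1500.
∂d/∂x = [(+0.73)·20 − (+0.19)·40] / -1500 = -0.004667
∂d/∂y = [(-85)·(+0.19) − (-5)·(+0.73)] / -1500 = +0.008333
|∇f| = √(-0.004667² + 0.008333²) = 0.009551 m/m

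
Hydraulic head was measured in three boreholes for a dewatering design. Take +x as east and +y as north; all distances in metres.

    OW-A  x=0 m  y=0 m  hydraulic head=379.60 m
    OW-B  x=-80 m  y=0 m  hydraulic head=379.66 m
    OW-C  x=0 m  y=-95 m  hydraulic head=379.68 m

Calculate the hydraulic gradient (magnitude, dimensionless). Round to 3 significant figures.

0.00113

∂h/∂x = (379.66 − 379.60) / (-80 − 0) = -0.0007500
∂h/∂y = (379.68 − 379.60) / (-95 − 0) = -0.0008421
|∇h| = √(-0.0007500² + -0.0008421²) = 0.001128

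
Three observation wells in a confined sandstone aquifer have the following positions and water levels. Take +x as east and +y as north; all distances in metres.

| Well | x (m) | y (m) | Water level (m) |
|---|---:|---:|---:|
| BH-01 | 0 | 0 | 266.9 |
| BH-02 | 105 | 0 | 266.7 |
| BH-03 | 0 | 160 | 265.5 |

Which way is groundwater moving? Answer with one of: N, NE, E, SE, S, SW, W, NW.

∂h/∂x = (266.7 − 266.9) / (105 − 0) = -0.001905
∂h/∂y = (265.5 − 266.9) / (160 − 0) = -0.008750
Flow = −∇h = (+0.001905 east, +0.008750 north), which points north.

N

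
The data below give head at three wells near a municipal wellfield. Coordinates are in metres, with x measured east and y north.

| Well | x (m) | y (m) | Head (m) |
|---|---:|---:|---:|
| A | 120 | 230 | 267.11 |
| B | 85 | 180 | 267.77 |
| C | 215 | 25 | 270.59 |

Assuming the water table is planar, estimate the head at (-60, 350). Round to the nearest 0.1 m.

With h = a·x + b·y + c and A as origin, the differences give:
  (-35)·a + (-50)·b = +0.66
  95·a + (-205)·b = +3.48
Eliminate b (×(-205) and ×(-50), subtract): 11925·a = 38.700 → a = ∂h/∂x = +0.003245
Back-substitute: b = ∂h/∂y = -0.01547.
h(-60, 350) = 267.11 + (+0.003245)·(-180) + (-0.01547)·(120) = 267.11 -0.584 -1.857 = 264.669 m.

264.7 m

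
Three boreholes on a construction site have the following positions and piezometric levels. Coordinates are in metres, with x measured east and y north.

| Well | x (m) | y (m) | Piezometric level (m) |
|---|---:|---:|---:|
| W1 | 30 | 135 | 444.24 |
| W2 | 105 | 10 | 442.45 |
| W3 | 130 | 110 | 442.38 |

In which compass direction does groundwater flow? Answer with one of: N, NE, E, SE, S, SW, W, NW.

E

Three-point gradient (reference W1): Δ to W2 = (75, -125, -1.79), Δ to W3 = (100, -25, -1.86).
∂h/∂x = -0.01767, ∂h/∂y = +0.003718 (det = 10625).
Flow = −∇h = (+0.01767 east, -0.003718 north), which points east.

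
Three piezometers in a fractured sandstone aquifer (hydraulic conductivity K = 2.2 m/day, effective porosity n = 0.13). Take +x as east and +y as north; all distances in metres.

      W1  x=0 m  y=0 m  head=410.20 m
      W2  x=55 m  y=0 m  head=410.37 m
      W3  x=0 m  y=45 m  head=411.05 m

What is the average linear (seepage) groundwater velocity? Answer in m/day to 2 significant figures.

∂h/∂x = (410.37 − 410.20) / (55 − 0) = +0.003091
∂h/∂y = (411.05 − 410.20) / (45 − 0) = +0.01889
|∇h| = √(0.003091² + 0.01889²) = 0.01914
Seepage velocity v = K·i/n = 2.2 × 0.01914 / 0.13 = 0.3239 m/day.

0.32 m/day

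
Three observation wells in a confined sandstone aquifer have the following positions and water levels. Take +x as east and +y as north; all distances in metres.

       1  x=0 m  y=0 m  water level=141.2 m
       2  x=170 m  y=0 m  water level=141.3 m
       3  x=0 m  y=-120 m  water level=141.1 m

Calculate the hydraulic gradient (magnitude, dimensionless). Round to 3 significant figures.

∂h/∂x = (141.3 − 141.2) / (170 − 0) = +0.0005882
∂h/∂y = (141.1 − 141.2) / (-120 − 0) = +0.0008333
|∇h| = √(0.0005882² + 0.0008333²) = 0.00102

0.00102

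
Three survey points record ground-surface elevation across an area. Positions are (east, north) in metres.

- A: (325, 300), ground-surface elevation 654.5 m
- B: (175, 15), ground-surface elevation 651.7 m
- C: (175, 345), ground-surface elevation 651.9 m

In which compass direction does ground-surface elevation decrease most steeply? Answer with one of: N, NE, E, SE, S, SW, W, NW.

W

With z = a·x + b·y + c and A as origin, the differences give:
  (-150)·a + (-285)·b = -2.8
  (-150)·a + 45·b = -2.6
Eliminate b (×45 and ×(-285), subtract): -49500·a = -867.00 → a = ∂z/∂x = +0.01752
Back-substitute: b = ∂z/∂y = +0.0006061.
Steepest decrease is along −∇f = (-0.01752 E, -0.0006061 N) → west.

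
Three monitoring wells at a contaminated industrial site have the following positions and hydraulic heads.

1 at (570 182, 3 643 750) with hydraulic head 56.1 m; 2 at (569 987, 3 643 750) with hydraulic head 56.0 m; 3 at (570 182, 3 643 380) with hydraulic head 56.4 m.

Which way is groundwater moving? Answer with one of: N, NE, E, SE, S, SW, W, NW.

NW

∂h/∂x = (56.0 − 56.1) / (569987 − 570182) = +0.0005128
∂h/∂y = (56.4 − 56.1) / (3643380 − 3643750) = -0.0008108
Flow = −∇h = (-0.0005128 east, +0.0008108 north), which points northwest.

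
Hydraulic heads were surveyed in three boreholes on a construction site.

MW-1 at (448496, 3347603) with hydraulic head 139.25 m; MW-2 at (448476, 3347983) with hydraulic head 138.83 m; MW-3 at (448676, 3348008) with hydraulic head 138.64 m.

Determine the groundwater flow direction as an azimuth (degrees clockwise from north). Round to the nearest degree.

Taking MW-1 as reference: MW-2−MW-1 = (-20, 380, -0.42); MW-3−MW-1 = (180, 405, -0.61).
Solve a·Δx + b·Δy = Δh: det = (-20)·405 − 180·380 = -76500.
∂h/∂x = [(-0.42)·405 − (-0.61)·380] / -76500 = -0.0008065
∂h/∂y = [(-20)·(-0.61) − 180·(-0.42)] / -76500 = -0.001148
Flow direction (−∇h) has components (+0.0008065 E, +0.001148 N).
Azimuth = atan2(E, N) = atan2(+0.0008065, +0.001148) = 35.1° ≈ 035°.

035°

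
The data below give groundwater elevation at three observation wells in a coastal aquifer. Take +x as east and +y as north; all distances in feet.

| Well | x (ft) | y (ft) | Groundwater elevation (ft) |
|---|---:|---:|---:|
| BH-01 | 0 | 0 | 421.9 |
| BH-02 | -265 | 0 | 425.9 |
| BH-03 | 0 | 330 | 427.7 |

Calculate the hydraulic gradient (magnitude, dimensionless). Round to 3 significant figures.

0.0232

∂h/∂x = (425.9 − 421.9) / (-265 − 0) = -0.01509
∂h/∂y = (427.7 − 421.9) / (330 − 0) = +0.01758
|∇h| = √(-0.01509² + 0.01758²) = 0.02317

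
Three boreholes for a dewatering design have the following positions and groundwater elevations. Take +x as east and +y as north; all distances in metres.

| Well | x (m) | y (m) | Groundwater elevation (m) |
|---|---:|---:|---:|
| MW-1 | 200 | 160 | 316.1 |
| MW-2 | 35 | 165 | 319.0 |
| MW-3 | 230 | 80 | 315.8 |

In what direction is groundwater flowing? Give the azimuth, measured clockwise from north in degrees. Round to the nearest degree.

Taking MW-1 as reference: MW-2−MW-1 = (-165, 5, +2.9); MW-3−MW-1 = (30, -80, -0.3).
Solve a·Δx + b·Δy = Δh: det = (-165)·(-80) − 30·5 = 13050.
∂h/∂x = [(+2.9)·(-80) − (-0.3)·5] / 13050 = -0.01766
∂h/∂y = [(-165)·(-0.3) − 30·(+2.9)] / 13050 = -0.002874
Flow direction (−∇h) has components (+0.01766 E, +0.002874 N).
Azimuth = atan2(E, N) = atan2(+0.01766, +0.002874) = 80.8° ≈ 081°.

081°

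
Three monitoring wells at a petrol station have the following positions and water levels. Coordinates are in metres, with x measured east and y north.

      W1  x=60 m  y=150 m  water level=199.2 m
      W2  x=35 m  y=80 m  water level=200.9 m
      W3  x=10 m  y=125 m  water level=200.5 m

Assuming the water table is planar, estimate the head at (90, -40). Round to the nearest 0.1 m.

202.2 m

Taking W1 as reference: W2−W1 = (-25, -70, +1.7); W3−W1 = (-50, -25, +1.3).
Solve a·Δx + b·Δy = Δh: det = (-25)·(-25) − (-50)·(-70) = -2875.
∂h/∂x = [(+1.7)·(-25) − (+1.3)·(-70)] / -2875 = -0.01687
∂h/∂y = [(-25)·(+1.3) − (-50)·(+1.7)] / -2875 = -0.01826
h(90, -40) = 199.2 + (-0.01687)·(30) + (-0.01826)·(-190) = 199.2 -0.506 +3.470 = 202.163 m.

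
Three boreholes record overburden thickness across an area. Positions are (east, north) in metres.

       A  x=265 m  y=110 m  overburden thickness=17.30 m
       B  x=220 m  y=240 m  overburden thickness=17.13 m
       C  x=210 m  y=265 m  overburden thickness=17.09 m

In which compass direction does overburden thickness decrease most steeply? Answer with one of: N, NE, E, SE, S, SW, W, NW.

W

Taking A as reference: B−A = (-45, 130, -0.17); C−A = (-55, 155, -0.21).
Solve a·Δx + b·Δy = Δd: det = (-45)·155 − (-55)·130 = 175.
∂d/∂x = [(-0.17)·155 − (-0.21)·130] / 175 = +0.005429
∂d/∂y = [(-45)·(-0.21) − (-55)·(-0.17)] / 175 = +0.0005714
Steepest decrease is along −∇f = (-0.005429 E, -0.0005714 N) → west.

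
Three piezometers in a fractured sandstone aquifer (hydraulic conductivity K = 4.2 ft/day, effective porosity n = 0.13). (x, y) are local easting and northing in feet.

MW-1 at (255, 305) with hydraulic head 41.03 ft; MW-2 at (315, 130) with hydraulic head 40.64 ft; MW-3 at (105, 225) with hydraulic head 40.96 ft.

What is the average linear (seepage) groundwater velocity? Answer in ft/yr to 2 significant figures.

Differences from MW-1: to MW-2 (Δx, Δy, Δh) = (60, -175, -0.39); to MW-3 = (-150, -80, -0.07).
Solve a·Δx + b·Δy = Δh: det = 60·(-80) − (-150)·(-175) = -31050.
∂h/∂x = [(-0.39)·(-80) − (-0.07)·(-175)] / -31050 = -0.0006103
∂h/∂y = [60·(-0.07) − (-150)·(-0.39)] / -31050 = +0.002019
|∇h| = √(-0.0006103² + 0.002019²) = 0.002109
Seepage velocity v = K·i/n = 4.2 × 0.002109 / 0.13 = 0.06814 ft/day = 24.89 ft/yr.

25 ft/yr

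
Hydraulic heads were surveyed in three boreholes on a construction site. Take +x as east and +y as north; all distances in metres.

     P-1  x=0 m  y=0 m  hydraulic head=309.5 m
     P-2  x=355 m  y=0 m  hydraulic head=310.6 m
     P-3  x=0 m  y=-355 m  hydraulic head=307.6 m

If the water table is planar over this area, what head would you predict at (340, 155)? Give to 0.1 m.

∂h/∂x = (310.6 − 309.5) / (355 − 0) = +0.003099
∂h/∂y = (307.6 − 309.5) / (-355 − 0) = +0.005352
h(340, 155) = 309.5 + (+0.003099)·(340) + (+0.005352)·(155) = 309.5 +1.054 +0.830 = 311.383 m.

311.4 m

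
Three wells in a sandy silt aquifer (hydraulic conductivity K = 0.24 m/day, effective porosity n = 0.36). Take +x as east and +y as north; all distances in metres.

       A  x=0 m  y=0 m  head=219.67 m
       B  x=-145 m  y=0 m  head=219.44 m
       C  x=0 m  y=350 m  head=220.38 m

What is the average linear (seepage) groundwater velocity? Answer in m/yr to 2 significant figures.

∂h/∂x = (219.44 − 219.67) / (-145 − 0) = +0.001586
∂h/∂y = (220.38 − 219.67) / (350 − 0) = +0.002029
|∇h| = √(0.001586² + 0.002029²) = 0.002575
Seepage velocity v = K·i/n = 0.24 × 0.002575 / 0.36 = 0.001717 m/day = 0.6271 m/yr.

0.63 m/yr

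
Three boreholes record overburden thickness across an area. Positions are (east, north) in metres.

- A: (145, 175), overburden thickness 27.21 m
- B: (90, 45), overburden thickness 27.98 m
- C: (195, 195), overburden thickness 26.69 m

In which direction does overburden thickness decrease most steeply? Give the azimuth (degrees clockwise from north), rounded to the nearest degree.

Differences from A: to B (Δx, Δy, Δh) = (-55, -130, +0.77); to C = (50, 20, -0.52).
Solve a·Δx + b·Δy = Δd: det = (-55)·20 − 50·(-130) = 5400.
∂d/∂x = [(+0.77)·20 − (-0.52)·(-130)] / 5400 = -0.009667
∂d/∂y = [(-55)·(-0.52) − 50·(+0.77)] / 5400 = -0.001833
Steepest decrease is along −∇f: components (+0.009667 E, +0.001833 N).
Azimuth = atan2(+0.009667, +0.001833) = 79.3° ≈ 079°.

079°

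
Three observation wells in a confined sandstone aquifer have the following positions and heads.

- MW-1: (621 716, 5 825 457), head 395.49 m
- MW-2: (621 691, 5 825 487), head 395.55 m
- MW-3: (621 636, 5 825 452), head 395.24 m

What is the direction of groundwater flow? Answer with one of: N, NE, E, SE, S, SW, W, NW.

SW

With h = a·x + b·y + c and MW-1 as origin, the differences give:
  (-25)·a + 30·b = +0.06
  (-80)·a + (-5)·b = -0.25
Eliminate b (×(-5) and ×30, subtract): 2525·a = 7.200 → a = ∂h/∂x = +0.002851
Back-substitute: b = ∂h/∂y = +0.004376.
Flow = −∇h = (-0.002851 east, -0.004376 north), which points southwest.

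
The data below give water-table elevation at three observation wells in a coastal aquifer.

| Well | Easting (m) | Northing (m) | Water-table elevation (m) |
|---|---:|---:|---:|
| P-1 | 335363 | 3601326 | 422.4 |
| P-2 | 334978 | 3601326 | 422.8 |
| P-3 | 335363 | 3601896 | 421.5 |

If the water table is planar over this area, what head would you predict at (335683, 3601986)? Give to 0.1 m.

∂h/∂x = (422.8 − 422.4) / (334978 − 335363) = -0.001039
∂h/∂y = (421.5 − 422.4) / (3601896 − 3601326) = -0.001579
h(335683, 3601986) = 422.4 + (-0.001039)·(320) + (-0.001579)·(660) = 422.4 -0.332 -1.042 = 421.025 m.

421.0 m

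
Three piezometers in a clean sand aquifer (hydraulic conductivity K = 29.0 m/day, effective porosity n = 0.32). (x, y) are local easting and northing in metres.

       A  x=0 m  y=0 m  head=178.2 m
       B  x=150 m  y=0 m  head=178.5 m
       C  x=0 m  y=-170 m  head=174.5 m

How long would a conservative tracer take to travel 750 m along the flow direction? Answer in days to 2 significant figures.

380 days

∂h/∂x = (178.5 − 178.2) / (150 − 0) = +0.002000
∂h/∂y = (174.5 − 178.2) / (-170 − 0) = +0.02176
|∇h| = √(0.002000² + 0.02176²) = 0.02185
Seepage velocity v = K·i/n = 29.0 × 0.02185 / 0.32 = 1.98 m/day.
t = 750 / 1.98 = 378.8 days.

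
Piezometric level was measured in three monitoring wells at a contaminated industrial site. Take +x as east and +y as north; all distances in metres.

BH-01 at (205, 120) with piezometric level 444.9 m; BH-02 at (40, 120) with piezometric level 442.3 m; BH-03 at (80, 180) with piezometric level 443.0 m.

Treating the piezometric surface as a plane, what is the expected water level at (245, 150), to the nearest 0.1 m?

445.6 m

Taking BH-01 as reference: BH-02−BH-01 = (-165, 0, -2.6); BH-03−BH-01 = (-125, 60, -1.9).
Determinant of the coordinate differences = (-165)·60 − (-125)·0 = -9900.
∂h/∂x = [(-2.6)·60 − (-1.9)·0] / -9900 = +0.01576
∂h/∂y = [(-165)·(-1.9) − (-125)·(-2.6)] / -9900 = +0.001162
h(245, 150) = 444.9 + (+0.01576)·(40) + (+0.001162)·(30) = 444.9 +0.630 +0.035 = 445.565 m.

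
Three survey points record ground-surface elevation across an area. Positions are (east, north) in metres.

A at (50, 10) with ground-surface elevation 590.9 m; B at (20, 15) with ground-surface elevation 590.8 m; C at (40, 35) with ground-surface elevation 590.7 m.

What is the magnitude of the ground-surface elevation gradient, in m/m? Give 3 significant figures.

0.00746 m/m

With z = a·x + b·y + c and A as origin, the differences give:
  (-30)·a + 5·b = -0.1
  (-10)·a + 25·b = -0.2
Eliminate b (×25 and ×5, subtract): -700·a = -1.50 → a = ∂z/∂x = +0.002143
Back-substitute: b = ∂z/∂y = -0.007143.
|∇f| = √(0.002143² + -0.007143²) = 0.007458 m/m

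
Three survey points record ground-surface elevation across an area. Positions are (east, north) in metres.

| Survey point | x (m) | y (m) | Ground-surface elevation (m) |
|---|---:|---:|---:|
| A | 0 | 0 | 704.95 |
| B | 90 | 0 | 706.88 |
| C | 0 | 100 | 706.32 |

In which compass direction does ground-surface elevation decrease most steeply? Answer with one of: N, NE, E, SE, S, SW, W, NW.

∂z/∂x = (706.88 − 704.95) / (90 − 0) = +0.02144
∂z/∂y = (706.32 − 704.95) / (100 − 0) = +0.01370
Steepest decrease is along −∇f = (-0.02144 E, -0.01370 N) → southwest.

SW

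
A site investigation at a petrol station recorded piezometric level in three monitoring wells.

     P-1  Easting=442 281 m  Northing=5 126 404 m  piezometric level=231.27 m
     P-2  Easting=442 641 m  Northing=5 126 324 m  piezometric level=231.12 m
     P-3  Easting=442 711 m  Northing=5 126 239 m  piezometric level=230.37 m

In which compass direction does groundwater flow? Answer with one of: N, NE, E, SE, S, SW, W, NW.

S

Three-point gradient (reference P-1): Δ to P-2 = (360, -80, -0.15), Δ to P-3 = (430, -165, -0.90).
∂h/∂x = +0.001890, ∂h/∂y = +0.01038 (det = -25000).
Flow = −∇h = (-0.001890 east, -0.01038 north), which points south.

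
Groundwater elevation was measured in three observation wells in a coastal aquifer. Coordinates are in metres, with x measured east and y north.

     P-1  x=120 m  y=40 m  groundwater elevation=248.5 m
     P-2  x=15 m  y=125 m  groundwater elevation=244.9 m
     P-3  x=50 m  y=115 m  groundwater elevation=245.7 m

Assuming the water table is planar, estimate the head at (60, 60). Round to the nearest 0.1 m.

247.1 m

Taking P-1 as reference: P-2−P-1 = (-105, 85, -3.6); P-3−P-1 = (-70, 75, -2.8).
Determinant of the coordinate differences = (-105)·75 − (-70)·85 = -1925.
∂h/∂x = [(-3.6)·75 − (-2.8)·85] / -1925 = +0.01662
∂h/∂y = [(-105)·(-2.8) − (-70)·(-3.6)] / -1925 = -0.02182
h(60, 60) = 248.5 + (+0.01662)·(-60) + (-0.02182)·(20) = 248.5 -0.997 -0.436 = 247.066 m.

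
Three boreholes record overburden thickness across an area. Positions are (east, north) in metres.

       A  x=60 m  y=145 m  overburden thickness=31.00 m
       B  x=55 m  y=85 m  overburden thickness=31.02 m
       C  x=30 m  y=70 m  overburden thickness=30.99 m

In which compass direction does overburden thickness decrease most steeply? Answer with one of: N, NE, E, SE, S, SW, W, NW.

W

Differences from A: to B (Δx, Δy, Δh) = (-5, -60, +0.02); to C = (-30, -75, -0.01).
Determinant of the coordinate differences = (-5)·(-75) − (-30)·(-60) = -1425.
∂d/∂x = [(+0.02)·(-75) − (-0.01)·(-60)] / -1425 = +0.001474
∂d/∂y = [(-5)·(-0.01) − (-30)·(+0.02)] / -1425 = -0.0004561
Steepest decrease is along −∇f = (-0.001474 E, +0.0004561 N) → west.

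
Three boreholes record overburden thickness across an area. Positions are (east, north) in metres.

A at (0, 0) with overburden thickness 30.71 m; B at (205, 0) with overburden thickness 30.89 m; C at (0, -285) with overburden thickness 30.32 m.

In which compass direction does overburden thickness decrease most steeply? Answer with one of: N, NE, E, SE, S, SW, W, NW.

∂d/∂x = (30.89 − 30.71) / (205 − 0) = +0.0008780
∂d/∂y = (30.32 − 30.71) / (-285 − 0) = +0.001368
Steepest decrease is along −∇f = (-0.0008780 E, -0.001368 N) → southwest.

SW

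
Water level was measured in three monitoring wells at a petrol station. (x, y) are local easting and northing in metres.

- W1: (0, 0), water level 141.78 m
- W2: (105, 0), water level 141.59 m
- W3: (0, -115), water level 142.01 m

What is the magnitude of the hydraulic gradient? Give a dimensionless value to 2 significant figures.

0.0027

∂h/∂x = (141.59 − 141.78) / (105 − 0) = -0.001810
∂h/∂y = (142.01 − 141.78) / (-115 − 0) = -0.002000
|∇h| = √(-0.001810² + -0.002000²) = 0.002697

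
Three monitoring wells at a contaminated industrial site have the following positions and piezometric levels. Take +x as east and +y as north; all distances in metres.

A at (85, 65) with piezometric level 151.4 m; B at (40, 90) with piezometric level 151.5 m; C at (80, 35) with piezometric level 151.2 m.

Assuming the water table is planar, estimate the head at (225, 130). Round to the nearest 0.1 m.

With h = a·x + b·y + c and A as origin, the differences give:
  (-45)·a + 25·b = +0.1
  (-5)·a + (-30)·b = -0.2
Eliminate b (×(-30) and ×25, subtract): 1475·a = 2.00 → a = ∂h/∂x = +0.001356
Back-substitute: b = ∂h/∂y = +0.006441.
h(225, 130) = 151.4 + (+0.001356)·(140) + (+0.006441)·(65) = 151.4 +0.190 +0.419 = 152.008 m.

152.0 m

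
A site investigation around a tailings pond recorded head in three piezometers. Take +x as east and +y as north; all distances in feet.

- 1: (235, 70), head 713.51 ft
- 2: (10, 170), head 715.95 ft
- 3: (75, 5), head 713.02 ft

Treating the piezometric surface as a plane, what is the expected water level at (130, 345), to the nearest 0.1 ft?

718.4 ft

Three-point gradient (reference 1): Δ to 2 = (-225, 100, +2.44), Δ to 3 = (-160, -65, -0.49).
∂h/∂x = -0.003579, ∂h/∂y = +0.01635 (det = 30625).
h(130, 345) = 713.51 + (-0.003579)·(-105) + (+0.01635)·(275) = 713.51 +0.376 +4.496 = 718.381 ft.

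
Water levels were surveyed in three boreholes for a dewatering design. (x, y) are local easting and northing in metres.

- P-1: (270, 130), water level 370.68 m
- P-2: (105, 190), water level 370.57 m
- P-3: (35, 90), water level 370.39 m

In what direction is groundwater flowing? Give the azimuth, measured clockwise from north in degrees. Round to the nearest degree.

225°

With h = a·x + b·y + c and P-1 as origin, the differences give:
  (-165)·a + 60·b = -0.11
  (-235)·a + (-40)·b = -0.29
Eliminate b (×(-40) and ×60, subtract): 20700·a = 21.800 → a = ∂h/∂x = +0.001053
Back-substitute: b = ∂h/∂y = +0.001063.
Flow direction (−∇h) has components (-0.001053 E, -0.001063 N).
Azimuth = atan2(E, N) = atan2(-0.001053, -0.001063) = 224.7° ≈ 225°.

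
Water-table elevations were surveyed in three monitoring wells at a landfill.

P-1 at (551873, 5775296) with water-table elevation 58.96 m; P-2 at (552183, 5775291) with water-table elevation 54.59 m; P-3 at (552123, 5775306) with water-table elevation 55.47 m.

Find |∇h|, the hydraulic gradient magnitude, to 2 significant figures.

Differences from P-1: to P-2 (Δx, Δy, Δh) = (310, -5, -4.37); to P-3 = (250, 10, -3.49).
Solve a·Δx + b·Δy = Δh: det = 310·10 − 250·(-5) = 4350.
∂h/∂x = [(-4.37)·10 − (-3.49)·(-5)] / 4350 = -0.01406
∂h/∂y = [310·(-3.49) − 250·(-4.37)] / 4350 = +0.002437
|∇h| = √(-0.01406² + 0.002437²) = 0.01427

0.014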